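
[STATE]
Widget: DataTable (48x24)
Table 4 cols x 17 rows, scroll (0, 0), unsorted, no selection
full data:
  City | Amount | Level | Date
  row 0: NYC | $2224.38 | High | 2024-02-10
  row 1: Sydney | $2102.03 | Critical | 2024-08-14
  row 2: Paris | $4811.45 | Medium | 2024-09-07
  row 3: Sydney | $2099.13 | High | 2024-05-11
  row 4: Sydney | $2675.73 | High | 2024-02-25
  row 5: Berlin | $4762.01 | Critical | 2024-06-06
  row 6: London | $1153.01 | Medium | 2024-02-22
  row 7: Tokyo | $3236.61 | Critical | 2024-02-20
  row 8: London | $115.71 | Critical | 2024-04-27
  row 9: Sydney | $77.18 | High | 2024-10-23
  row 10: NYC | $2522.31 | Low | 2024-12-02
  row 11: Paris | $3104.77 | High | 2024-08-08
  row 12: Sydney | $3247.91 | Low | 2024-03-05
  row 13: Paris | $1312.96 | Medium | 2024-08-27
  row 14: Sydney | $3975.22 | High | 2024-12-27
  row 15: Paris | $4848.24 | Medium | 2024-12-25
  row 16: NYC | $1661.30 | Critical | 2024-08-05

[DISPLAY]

City  │Amount  │Level   │Date                   
──────┼────────┼────────┼──────────             
NYC   │$2224.38│High    │2024-02-10             
Sydney│$2102.03│Critical│2024-08-14             
Paris │$4811.45│Medium  │2024-09-07             
Sydney│$2099.13│High    │2024-05-11             
Sydney│$2675.73│High    │2024-02-25             
Berlin│$4762.01│Critical│2024-06-06             
London│$1153.01│Medium  │2024-02-22             
Tokyo │$3236.61│Critical│2024-02-20             
London│$115.71 │Critical│2024-04-27             
Sydney│$77.18  │High    │2024-10-23             
NYC   │$2522.31│Low     │2024-12-02             
Paris │$3104.77│High    │2024-08-08             
Sydney│$3247.91│Low     │2024-03-05             
Paris │$1312.96│Medium  │2024-08-27             
Sydney│$3975.22│High    │2024-12-27             
Paris │$4848.24│Medium  │2024-12-25             
NYC   │$1661.30│Critical│2024-08-05             
                                                
                                                
                                                
                                                
                                                


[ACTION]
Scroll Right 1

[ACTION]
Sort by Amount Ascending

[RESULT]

City  │Amount ▲│Level   │Date                   
──────┼────────┼────────┼──────────             
Sydney│$77.18  │High    │2024-10-23             
London│$115.71 │Critical│2024-04-27             
London│$1153.01│Medium  │2024-02-22             
Paris │$1312.96│Medium  │2024-08-27             
NYC   │$1661.30│Critical│2024-08-05             
Sydney│$2099.13│High    │2024-05-11             
Sydney│$2102.03│Critical│2024-08-14             
NYC   │$2224.38│High    │2024-02-10             
NYC   │$2522.31│Low     │2024-12-02             
Sydney│$2675.73│High    │2024-02-25             
Paris │$3104.77│High    │2024-08-08             
Tokyo │$3236.61│Critical│2024-02-20             
Sydney│$3247.91│Low     │2024-03-05             
Sydney│$3975.22│High    │2024-12-27             
Berlin│$4762.01│Critical│2024-06-06             
Paris │$4811.45│Medium  │2024-09-07             
Paris │$4848.24│Medium  │2024-12-25             
                                                
                                                
                                                
                                                
                                                


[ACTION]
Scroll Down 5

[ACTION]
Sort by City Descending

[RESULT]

City ▼│Amount  │Level   │Date                   
──────┼────────┼────────┼──────────             
Tokyo │$3236.61│Critical│2024-02-20             
Sydney│$77.18  │High    │2024-10-23             
Sydney│$2099.13│High    │2024-05-11             
Sydney│$2102.03│Critical│2024-08-14             
Sydney│$2675.73│High    │2024-02-25             
Sydney│$3247.91│Low     │2024-03-05             
Sydney│$3975.22│High    │2024-12-27             
Paris │$1312.96│Medium  │2024-08-27             
Paris │$3104.77│High    │2024-08-08             
Paris │$4811.45│Medium  │2024-09-07             
Paris │$4848.24│Medium  │2024-12-25             
NYC   │$1661.30│Critical│2024-08-05             
NYC   │$2224.38│High    │2024-02-10             
NYC   │$2522.31│Low     │2024-12-02             
London│$115.71 │Critical│2024-04-27             
London│$1153.01│Medium  │2024-02-22             
Berlin│$4762.01│Critical│2024-06-06             
                                                
                                                
                                                
                                                
                                                


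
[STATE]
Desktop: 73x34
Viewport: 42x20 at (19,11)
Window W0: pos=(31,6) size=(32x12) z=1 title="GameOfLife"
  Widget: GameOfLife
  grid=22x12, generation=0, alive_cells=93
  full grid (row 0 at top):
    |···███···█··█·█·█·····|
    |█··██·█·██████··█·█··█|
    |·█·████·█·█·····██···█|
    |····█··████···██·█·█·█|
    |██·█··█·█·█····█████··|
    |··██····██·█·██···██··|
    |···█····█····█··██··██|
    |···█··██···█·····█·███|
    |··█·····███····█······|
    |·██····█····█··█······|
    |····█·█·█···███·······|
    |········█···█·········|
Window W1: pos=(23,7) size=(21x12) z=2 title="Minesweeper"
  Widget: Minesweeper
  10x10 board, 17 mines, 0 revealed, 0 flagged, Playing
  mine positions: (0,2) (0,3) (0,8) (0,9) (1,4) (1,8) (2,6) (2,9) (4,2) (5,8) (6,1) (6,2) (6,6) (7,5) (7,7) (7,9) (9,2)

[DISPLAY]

    ┃■■■■■■■■■■         ┃··██·█·█·█       
    ┃■■■■■■■■■■         ┃···█████··       
    ┃■■■■■■■■■■         ┃·██···██··       
    ┃■■■■■■■■■■         ┃·█··██··██       
    ┃■■■■■■■■■■         ┃·····█·███       
    ┃■■■■■■■■■■         ┃···█······       
    ┃■■■■■■■■■■         ┃━━━━━━━━━━━━━━━━━
    ┗━━━━━━━━━━━━━━━━━━━┛                 
                                          
                                          
                                          
                                          
                                          
                                          
                                          
                                          
                                          
                                          
                                          
                                          


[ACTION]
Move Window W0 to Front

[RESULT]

    ┃■■■■■■■┃····█··████···██·█·█·█       
    ┃■■■■■■■┃██·█··█·█·█····█████··       
    ┃■■■■■■■┃··██····██·█·██···██··       
    ┃■■■■■■■┃···█····█····█··██··██       
    ┃■■■■■■■┃···█··██···█·····█·███       
    ┃■■■■■■■┃··█·····███····█······       
    ┃■■■■■■■┗━━━━━━━━━━━━━━━━━━━━━━━━━━━━━
    ┗━━━━━━━━━━━━━━━━━━━┛                 
                                          
                                          
                                          
                                          
                                          
                                          
                                          
                                          
                                          
                                          
                                          
                                          


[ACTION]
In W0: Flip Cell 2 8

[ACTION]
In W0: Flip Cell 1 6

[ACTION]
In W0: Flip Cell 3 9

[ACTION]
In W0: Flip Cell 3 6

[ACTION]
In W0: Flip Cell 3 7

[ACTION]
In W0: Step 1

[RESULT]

    ┃■■■■■■■┃██····█···██··█····█··       
    ┃■■■■■■■┃·█·███··█·██·█········       
    ┃■■■■■■■┃·█·██···█·█·███·······       
    ┃■■■■■■■┃···██···███··██·██···█       
    ┃■■■■■■■┃··██···█··█······███·█       
    ┃■■■■■■■┃·███··█·████····█···█·       
    ┃■■■■■■■┗━━━━━━━━━━━━━━━━━━━━━━━━━━━━━
    ┗━━━━━━━━━━━━━━━━━━━┛                 
                                          
                                          
                                          
                                          
                                          
                                          
                                          
                                          
                                          
                                          
                                          
                                          


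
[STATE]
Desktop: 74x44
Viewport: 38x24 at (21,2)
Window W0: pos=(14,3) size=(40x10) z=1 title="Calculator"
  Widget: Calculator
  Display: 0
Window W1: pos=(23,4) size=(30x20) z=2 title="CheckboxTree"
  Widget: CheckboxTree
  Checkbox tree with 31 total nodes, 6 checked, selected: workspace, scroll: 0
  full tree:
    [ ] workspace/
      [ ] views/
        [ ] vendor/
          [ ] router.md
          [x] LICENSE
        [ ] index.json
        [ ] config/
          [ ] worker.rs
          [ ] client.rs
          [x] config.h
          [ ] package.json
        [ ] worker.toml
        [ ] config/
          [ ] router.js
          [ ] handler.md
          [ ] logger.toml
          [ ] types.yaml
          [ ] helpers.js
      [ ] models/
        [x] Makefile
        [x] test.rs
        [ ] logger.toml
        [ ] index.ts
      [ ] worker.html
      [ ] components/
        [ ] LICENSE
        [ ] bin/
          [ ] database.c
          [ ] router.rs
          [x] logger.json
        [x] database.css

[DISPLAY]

                                      
━━━━━━━━━━━━━━━━━━━━━━━━━━━━━━━━┓     
la┏━━━━━━━━━━━━━━━━━━━━━━━━━━━━┓┃     
──┃ CheckboxTree               ┃┨     
  ┠────────────────────────────┨┃     
──┃>[-] workspace/             ┃┃     
8 ┃   [-] views/               ┃┃     
──┃     [-] vendor/            ┃┃     
5 ┃       [ ] router.md        ┃┃     
──┃       [x] LICENSE          ┃┃     
━━┃     [ ] index.json         ┃┛     
  ┃     [-] config/            ┃      
  ┃       [ ] worker.rs        ┃      
  ┃       [ ] client.rs        ┃      
  ┃       [x] config.h         ┃      
  ┃       [ ] package.json     ┃      
  ┃     [ ] worker.toml        ┃      
  ┃     [ ] config/            ┃      
  ┃       [ ] router.js        ┃      
  ┃       [ ] handler.md       ┃      
  ┃       [ ] logger.toml      ┃      
  ┗━━━━━━━━━━━━━━━━━━━━━━━━━━━━┛      
                                      
                                      


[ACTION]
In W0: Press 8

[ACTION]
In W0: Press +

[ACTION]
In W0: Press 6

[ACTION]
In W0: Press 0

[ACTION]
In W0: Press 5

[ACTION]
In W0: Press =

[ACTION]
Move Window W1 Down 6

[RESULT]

                                      
━━━━━━━━━━━━━━━━━━━━━━━━━━━━━━━━┓     
lator                           ┃     
────────────────────────────────┨     
                             613┃     
──┬───┬───┐                     ┃     
8 │ 9 │ ÷ │                     ┃     
──┼───┼───┤                     ┃     
5 ┏━━━━━━━━━━━━━━━━━━━━━━━━━━━━┓┃     
──┃ CheckboxTree               ┃┃     
━━┠────────────────────────────┨┛     
  ┃>[-] workspace/             ┃      
  ┃   [-] views/               ┃      
  ┃     [-] vendor/            ┃      
  ┃       [ ] router.md        ┃      
  ┃       [x] LICENSE          ┃      
  ┃     [ ] index.json         ┃      
  ┃     [-] config/            ┃      
  ┃       [ ] worker.rs        ┃      
  ┃       [ ] client.rs        ┃      
  ┃       [x] config.h         ┃      
  ┃       [ ] package.json     ┃      
  ┃     [ ] worker.toml        ┃      
  ┃     [ ] config/            ┃      


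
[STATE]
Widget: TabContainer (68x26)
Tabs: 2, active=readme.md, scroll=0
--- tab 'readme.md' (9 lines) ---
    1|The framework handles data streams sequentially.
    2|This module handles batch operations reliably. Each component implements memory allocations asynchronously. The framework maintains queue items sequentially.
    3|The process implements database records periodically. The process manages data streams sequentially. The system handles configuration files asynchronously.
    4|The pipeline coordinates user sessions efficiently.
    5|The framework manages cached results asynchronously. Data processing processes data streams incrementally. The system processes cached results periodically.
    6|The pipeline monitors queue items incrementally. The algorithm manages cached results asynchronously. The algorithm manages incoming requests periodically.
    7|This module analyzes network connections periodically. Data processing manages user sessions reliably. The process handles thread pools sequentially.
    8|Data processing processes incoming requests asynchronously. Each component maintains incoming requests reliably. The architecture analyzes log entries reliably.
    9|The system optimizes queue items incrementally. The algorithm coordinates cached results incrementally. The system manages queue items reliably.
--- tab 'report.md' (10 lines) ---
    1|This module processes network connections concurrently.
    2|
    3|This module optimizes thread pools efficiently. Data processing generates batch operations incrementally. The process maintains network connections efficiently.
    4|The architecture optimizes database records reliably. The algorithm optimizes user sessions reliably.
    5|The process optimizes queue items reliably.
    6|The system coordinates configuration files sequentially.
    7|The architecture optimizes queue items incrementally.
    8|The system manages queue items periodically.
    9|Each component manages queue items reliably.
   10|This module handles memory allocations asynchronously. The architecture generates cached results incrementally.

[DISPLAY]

[readme.md]│ report.md                                              
────────────────────────────────────────────────────────────────────
The framework handles data streams sequentially.                    
This module handles batch operations reliably. Each component implem
The process implements database records periodically. The process ma
The pipeline coordinates user sessions efficiently.                 
The framework manages cached results asynchronously. Data processing
The pipeline monitors queue items incrementally. The algorithm manag
This module analyzes network connections periodically. Data processi
Data processing processes incoming requests asynchronously. Each com
The system optimizes queue items incrementally. The algorithm coordi
                                                                    
                                                                    
                                                                    
                                                                    
                                                                    
                                                                    
                                                                    
                                                                    
                                                                    
                                                                    
                                                                    
                                                                    
                                                                    
                                                                    
                                                                    


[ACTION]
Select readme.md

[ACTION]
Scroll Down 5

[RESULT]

[readme.md]│ report.md                                              
────────────────────────────────────────────────────────────────────
The pipeline monitors queue items incrementally. The algorithm manag
This module analyzes network connections periodically. Data processi
Data processing processes incoming requests asynchronously. Each com
The system optimizes queue items incrementally. The algorithm coordi
                                                                    
                                                                    
                                                                    
                                                                    
                                                                    
                                                                    
                                                                    
                                                                    
                                                                    
                                                                    
                                                                    
                                                                    
                                                                    
                                                                    
                                                                    
                                                                    
                                                                    
                                                                    
                                                                    
                                                                    


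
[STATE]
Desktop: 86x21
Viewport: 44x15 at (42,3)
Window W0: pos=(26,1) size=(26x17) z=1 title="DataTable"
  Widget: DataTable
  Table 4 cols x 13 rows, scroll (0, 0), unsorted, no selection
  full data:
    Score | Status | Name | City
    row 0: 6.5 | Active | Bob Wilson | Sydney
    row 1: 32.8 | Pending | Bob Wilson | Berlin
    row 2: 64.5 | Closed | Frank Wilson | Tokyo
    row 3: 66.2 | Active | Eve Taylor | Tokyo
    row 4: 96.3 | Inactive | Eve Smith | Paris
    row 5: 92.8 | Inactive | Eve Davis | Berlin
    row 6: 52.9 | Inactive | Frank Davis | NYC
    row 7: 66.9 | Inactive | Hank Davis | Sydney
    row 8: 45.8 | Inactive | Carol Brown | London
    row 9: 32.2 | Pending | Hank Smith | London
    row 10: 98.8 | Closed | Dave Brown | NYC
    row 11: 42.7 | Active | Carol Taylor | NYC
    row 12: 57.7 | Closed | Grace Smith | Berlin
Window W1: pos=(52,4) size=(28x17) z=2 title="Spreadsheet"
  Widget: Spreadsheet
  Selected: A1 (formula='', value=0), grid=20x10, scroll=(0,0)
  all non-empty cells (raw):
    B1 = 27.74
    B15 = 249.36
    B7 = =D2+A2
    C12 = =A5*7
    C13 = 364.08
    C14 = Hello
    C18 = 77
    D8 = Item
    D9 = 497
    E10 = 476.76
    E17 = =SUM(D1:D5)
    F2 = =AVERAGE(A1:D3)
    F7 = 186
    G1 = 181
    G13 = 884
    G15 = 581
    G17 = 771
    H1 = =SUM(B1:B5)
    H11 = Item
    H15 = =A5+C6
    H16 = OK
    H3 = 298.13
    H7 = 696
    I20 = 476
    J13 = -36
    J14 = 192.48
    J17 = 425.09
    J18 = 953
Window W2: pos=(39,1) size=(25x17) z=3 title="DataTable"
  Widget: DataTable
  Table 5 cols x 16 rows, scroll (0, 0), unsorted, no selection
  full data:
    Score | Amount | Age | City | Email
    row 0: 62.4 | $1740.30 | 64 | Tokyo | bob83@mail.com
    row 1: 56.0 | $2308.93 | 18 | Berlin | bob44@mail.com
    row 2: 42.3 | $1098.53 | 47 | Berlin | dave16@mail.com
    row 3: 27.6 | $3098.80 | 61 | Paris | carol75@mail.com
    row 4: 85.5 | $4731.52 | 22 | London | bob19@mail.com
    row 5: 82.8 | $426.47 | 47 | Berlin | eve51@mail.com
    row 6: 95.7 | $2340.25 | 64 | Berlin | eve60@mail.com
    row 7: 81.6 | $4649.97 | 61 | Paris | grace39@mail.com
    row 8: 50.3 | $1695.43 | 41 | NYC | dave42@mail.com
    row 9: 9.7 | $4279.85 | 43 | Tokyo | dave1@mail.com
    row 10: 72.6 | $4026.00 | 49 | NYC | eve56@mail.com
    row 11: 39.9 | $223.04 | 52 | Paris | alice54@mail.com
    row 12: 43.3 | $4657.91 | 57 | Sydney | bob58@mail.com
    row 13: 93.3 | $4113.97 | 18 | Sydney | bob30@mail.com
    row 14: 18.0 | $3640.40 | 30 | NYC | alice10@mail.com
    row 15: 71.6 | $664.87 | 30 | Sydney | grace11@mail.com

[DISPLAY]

─────────────────────┨                      
ore│Amount  │Age│City┃━━━━━━━━━━━━━━━┓      
───┼────────┼───┼────┃t              ┃      
.4 │$1740.30│64 │Toky┃───────────────┨      
.0 │$2308.93│18 │Berl┃               ┃      
.3 │$1098.53│47 │Berl┃    B       C  ┃      
.6 │$3098.80│61 │Pari┃---------------┃      
.5 │$4731.52│22 │Lond┃]   27.74      ┃      
.8 │$426.47 │47 │Berl┃0       0      ┃      
.7 │$2340.25│64 │Berl┃0       0      ┃      
.6 │$4649.97│61 │Pari┃0       0      ┃      
.3 │$1695.43│41 │NYC ┃0       0      ┃      
7  │$4279.85│43 │Toky┃0       0      ┃      
.6 │$4026.00│49 │NYC ┃0       0      ┃      
━━━━━━━━━━━━━━━━━━━━━┛0       0      ┃      


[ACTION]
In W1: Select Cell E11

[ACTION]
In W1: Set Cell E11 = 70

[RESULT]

─────────────────────┨                      
ore│Amount  │Age│City┃━━━━━━━━━━━━━━━┓      
───┼────────┼───┼────┃t              ┃      
.4 │$1740.30│64 │Toky┃───────────────┨      
.0 │$2308.93│18 │Berl┃               ┃      
.3 │$1098.53│47 │Berl┃    B       C  ┃      
.6 │$3098.80│61 │Pari┃---------------┃      
.5 │$4731.52│22 │Lond┃0   27.74      ┃      
.8 │$426.47 │47 │Berl┃0       0      ┃      
.7 │$2340.25│64 │Berl┃0       0      ┃      
.6 │$4649.97│61 │Pari┃0       0      ┃      
.3 │$1695.43│41 │NYC ┃0       0      ┃      
7  │$4279.85│43 │Toky┃0       0      ┃      
.6 │$4026.00│49 │NYC ┃0       0      ┃      
━━━━━━━━━━━━━━━━━━━━━┛0       0      ┃      


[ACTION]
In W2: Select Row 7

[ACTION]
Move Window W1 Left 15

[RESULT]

─────────────────────┨                      
ore│Amount  │Age│City┃┓                     
───┼────────┼───┼────┃┃                     
.4 │$1740.30│64 │Toky┃┨                     
.0 │$2308.93│18 │Berl┃┃                     
.3 │$1098.53│47 │Berl┃┃                     
.6 │$3098.80│61 │Pari┃┃                     
.5 │$4731.52│22 │Lond┃┃                     
.8 │$426.47 │47 │Berl┃┃                     
.7 │$2340.25│64 │Berl┃┃                     
.6 │$4649.97│61 │Pari┃┃                     
.3 │$1695.43│41 │NYC ┃┃                     
7  │$4279.85│43 │Toky┃┃                     
.6 │$4026.00│49 │NYC ┃┃                     
━━━━━━━━━━━━━━━━━━━━━┛┃                     


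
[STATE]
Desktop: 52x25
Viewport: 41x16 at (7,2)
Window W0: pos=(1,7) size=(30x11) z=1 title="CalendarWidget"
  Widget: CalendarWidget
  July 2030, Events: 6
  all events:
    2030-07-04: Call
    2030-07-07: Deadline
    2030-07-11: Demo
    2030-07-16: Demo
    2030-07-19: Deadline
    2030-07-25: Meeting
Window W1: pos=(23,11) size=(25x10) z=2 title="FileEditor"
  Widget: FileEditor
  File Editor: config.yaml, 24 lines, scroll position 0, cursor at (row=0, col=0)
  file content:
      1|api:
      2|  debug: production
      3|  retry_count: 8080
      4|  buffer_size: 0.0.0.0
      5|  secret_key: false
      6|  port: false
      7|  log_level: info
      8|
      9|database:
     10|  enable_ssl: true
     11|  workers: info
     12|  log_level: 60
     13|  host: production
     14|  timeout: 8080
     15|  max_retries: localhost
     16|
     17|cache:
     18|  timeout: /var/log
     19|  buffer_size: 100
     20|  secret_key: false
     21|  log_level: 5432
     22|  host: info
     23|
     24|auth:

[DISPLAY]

                                         
                                         
                                         
                                         
                                         
━━━━━━━━━━━━━━━━━━━━━━━┓                 
ndarWidget             ┃                 
───────────────────────┨                 
    July 2030          ┃                 
 We Th Fr Sa Su ┏━━━━━━━━━━━━━━━━━━━━━━━┓
  3  4*  5  6  7┃ FileEditor            ┃
 10 11* 12 13 14┠───────────────────────┨
* 17 18 19* 20 2┃█pi:                  ▲┃
 24 25* 26 27 28┃  debug: production   █┃
 31             ┃  retry_count: 8080   ░┃
━━━━━━━━━━━━━━━━┃  buffer_size: 0.0.0.0░┃


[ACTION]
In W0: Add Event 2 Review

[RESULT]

                                         
                                         
                                         
                                         
                                         
━━━━━━━━━━━━━━━━━━━━━━━┓                 
ndarWidget             ┃                 
───────────────────────┨                 
    July 2030          ┃                 
 We Th Fr Sa Su ┏━━━━━━━━━━━━━━━━━━━━━━━┓
*  3  4*  5  6  ┃ FileEditor            ┃
 10 11* 12 13 14┠───────────────────────┨
* 17 18 19* 20 2┃█pi:                  ▲┃
 24 25* 26 27 28┃  debug: production   █┃
 31             ┃  retry_count: 8080   ░┃
━━━━━━━━━━━━━━━━┃  buffer_size: 0.0.0.0░┃


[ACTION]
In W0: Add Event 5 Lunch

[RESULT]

                                         
                                         
                                         
                                         
                                         
━━━━━━━━━━━━━━━━━━━━━━━┓                 
ndarWidget             ┃                 
───────────────────────┨                 
    July 2030          ┃                 
 We Th Fr Sa Su ┏━━━━━━━━━━━━━━━━━━━━━━━┓
*  3  4*  5*  6 ┃ FileEditor            ┃
 10 11* 12 13 14┠───────────────────────┨
* 17 18 19* 20 2┃█pi:                  ▲┃
 24 25* 26 27 28┃  debug: production   █┃
 31             ┃  retry_count: 8080   ░┃
━━━━━━━━━━━━━━━━┃  buffer_size: 0.0.0.0░┃


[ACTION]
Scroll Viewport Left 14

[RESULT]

                                         
                                         
                                         
                                         
                                         
 ┏━━━━━━━━━━━━━━━━━━━━━━━━━━━━┓          
 ┃ CalendarWidget             ┃          
 ┠────────────────────────────┨          
 ┃         July 2030          ┃          
 ┃Mo Tu We Th Fr Sa Su ┏━━━━━━━━━━━━━━━━━
 ┃ 1  2*  3  4*  5*  6 ┃ FileEditor      
 ┃ 8  9 10 11* 12 13 14┠─────────────────
 ┃15 16* 17 18 19* 20 2┃█pi:             
 ┃22 23 24 25* 26 27 28┃  debug: producti
 ┃29 30 31             ┃  retry_count: 80
 ┗━━━━━━━━━━━━━━━━━━━━━┃  buffer_size: 0.


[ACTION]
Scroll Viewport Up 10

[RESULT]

                                         
                                         
                                         
                                         
                                         
                                         
                                         
 ┏━━━━━━━━━━━━━━━━━━━━━━━━━━━━┓          
 ┃ CalendarWidget             ┃          
 ┠────────────────────────────┨          
 ┃         July 2030          ┃          
 ┃Mo Tu We Th Fr Sa Su ┏━━━━━━━━━━━━━━━━━
 ┃ 1  2*  3  4*  5*  6 ┃ FileEditor      
 ┃ 8  9 10 11* 12 13 14┠─────────────────
 ┃15 16* 17 18 19* 20 2┃█pi:             
 ┃22 23 24 25* 26 27 28┃  debug: producti


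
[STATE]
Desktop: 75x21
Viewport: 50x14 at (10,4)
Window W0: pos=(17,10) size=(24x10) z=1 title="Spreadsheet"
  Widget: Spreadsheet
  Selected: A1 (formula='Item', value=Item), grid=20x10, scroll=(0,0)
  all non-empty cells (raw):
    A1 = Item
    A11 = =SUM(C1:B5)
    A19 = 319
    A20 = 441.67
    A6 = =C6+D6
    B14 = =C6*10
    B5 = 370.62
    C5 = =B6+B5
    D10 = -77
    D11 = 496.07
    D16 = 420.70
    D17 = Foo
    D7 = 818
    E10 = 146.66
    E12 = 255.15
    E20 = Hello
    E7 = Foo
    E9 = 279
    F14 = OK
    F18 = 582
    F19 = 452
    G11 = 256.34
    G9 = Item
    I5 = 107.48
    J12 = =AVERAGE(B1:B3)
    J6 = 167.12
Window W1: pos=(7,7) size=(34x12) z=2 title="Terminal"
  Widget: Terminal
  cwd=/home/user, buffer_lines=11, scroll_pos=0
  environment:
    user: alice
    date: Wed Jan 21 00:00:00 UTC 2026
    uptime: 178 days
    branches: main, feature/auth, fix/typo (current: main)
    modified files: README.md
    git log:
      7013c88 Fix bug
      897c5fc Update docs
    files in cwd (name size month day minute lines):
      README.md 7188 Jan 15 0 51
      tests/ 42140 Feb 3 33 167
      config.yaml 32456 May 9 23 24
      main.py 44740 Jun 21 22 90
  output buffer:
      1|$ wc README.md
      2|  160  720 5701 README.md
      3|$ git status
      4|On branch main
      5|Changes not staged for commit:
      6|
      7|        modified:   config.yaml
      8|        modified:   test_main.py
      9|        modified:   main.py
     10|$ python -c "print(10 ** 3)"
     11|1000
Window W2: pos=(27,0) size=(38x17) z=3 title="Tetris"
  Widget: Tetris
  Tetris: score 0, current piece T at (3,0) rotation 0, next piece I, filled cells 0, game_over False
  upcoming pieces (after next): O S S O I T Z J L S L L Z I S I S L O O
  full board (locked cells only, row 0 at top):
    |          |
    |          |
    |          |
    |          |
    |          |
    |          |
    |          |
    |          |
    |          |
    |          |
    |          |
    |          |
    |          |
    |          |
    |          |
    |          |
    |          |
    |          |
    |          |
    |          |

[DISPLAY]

                 ┃          │████                 
                 ┃          │                     
                 ┃          │                     
━━━━━━━━━━━━━━━━━┃          │                     
erminal          ┃          │                     
─────────────────┃          │Score:               
wc README.md     ┃          │0                    
160  720 5701 REA┃          │                     
git status       ┃          │                     
 branch main     ┃          │                     
anges not staged ┃          │                     
                 ┃          │                     
      modified:  ┗━━━━━━━━━━━━━━━━━━━━━━━━━━━━━━━━
      modified:   test_main.py┃                   


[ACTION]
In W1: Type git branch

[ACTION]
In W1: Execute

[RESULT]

                 ┃          │████                 
                 ┃          │                     
                 ┃          │                     
━━━━━━━━━━━━━━━━━┃          │                     
erminal          ┃          │                     
─────────────────┃          │Score:               
      modified:  ┃          │0                    
python -c "print(┃          │                     
00               ┃          │                     
git branch       ┃          │                     
main             ┃          │                     
feature/auth     ┃          │                     
fix/typo         ┗━━━━━━━━━━━━━━━━━━━━━━━━━━━━━━━━
█                             ┃                   


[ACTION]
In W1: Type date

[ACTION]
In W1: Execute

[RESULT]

                 ┃          │████                 
                 ┃          │                     
                 ┃          │                     
━━━━━━━━━━━━━━━━━┃          │                     
erminal          ┃          │                     
─────────────────┃          │Score:               
00               ┃          │0                    
git branch       ┃          │                     
main             ┃          │                     
feature/auth     ┃          │                     
fix/typo         ┃          │                     
date             ┃          │                     
d Jan 21 00:00:00┗━━━━━━━━━━━━━━━━━━━━━━━━━━━━━━━━
█                             ┃                   


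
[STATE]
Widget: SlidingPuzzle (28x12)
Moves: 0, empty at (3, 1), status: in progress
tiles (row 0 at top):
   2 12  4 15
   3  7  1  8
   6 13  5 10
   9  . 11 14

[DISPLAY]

┌────┬────┬────┬────┐       
│  2 │ 12 │  4 │ 15 │       
├────┼────┼────┼────┤       
│  3 │  7 │  1 │  8 │       
├────┼────┼────┼────┤       
│  6 │ 13 │  5 │ 10 │       
├────┼────┼────┼────┤       
│  9 │    │ 11 │ 14 │       
└────┴────┴────┴────┘       
Moves: 0                    
                            
                            


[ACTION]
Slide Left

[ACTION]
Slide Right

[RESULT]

┌────┬────┬────┬────┐       
│  2 │ 12 │  4 │ 15 │       
├────┼────┼────┼────┤       
│  3 │  7 │  1 │  8 │       
├────┼────┼────┼────┤       
│  6 │ 13 │  5 │ 10 │       
├────┼────┼────┼────┤       
│  9 │    │ 11 │ 14 │       
└────┴────┴────┴────┘       
Moves: 2                    
                            
                            


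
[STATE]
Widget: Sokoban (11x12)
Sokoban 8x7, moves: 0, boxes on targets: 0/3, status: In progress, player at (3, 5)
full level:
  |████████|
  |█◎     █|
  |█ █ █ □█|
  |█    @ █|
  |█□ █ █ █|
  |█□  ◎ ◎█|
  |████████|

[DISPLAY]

████████   
█◎     █   
█ █ █ □█   
█    @ █   
█□ █ █ █   
█□  ◎ ◎█   
████████   
Moves: 0  0
           
           
           
           


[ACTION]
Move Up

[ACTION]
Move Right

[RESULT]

████████   
█◎     █   
█ █ █@□█   
█      █   
█□ █ █ █   
█□  ◎ ◎█   
████████   
Moves: 1  0
           
           
           
           


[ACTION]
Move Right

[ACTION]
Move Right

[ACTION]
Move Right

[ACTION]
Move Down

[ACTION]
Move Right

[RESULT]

████████   
█◎     █   
█ █ █ □█   
█     @█   
█□ █ █ █   
█□  ◎ ◎█   
████████   
Moves: 3  0
           
           
           
           


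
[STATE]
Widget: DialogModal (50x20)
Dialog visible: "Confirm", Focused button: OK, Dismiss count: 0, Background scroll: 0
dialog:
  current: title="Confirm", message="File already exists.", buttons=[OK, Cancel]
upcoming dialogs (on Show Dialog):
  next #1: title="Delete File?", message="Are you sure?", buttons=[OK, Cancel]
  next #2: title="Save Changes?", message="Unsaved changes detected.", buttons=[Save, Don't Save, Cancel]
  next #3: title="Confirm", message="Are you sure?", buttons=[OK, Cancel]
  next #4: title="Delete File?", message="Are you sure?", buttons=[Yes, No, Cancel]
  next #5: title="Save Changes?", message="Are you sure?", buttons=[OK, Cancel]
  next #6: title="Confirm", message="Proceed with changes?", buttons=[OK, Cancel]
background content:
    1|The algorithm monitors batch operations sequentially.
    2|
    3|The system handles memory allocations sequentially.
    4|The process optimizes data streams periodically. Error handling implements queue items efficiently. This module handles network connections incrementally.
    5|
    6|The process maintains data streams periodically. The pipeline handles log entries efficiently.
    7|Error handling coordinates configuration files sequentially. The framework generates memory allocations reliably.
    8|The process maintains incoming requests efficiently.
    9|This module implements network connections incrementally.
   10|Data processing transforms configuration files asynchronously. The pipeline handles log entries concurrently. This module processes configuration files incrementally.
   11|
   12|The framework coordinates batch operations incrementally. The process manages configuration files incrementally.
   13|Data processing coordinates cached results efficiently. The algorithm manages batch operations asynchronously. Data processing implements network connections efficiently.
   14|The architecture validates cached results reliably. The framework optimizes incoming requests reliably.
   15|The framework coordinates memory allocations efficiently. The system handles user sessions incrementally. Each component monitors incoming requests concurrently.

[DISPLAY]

The algorithm monitors batch operations sequential
                                                  
The system handles memory allocations sequentially
The process optimizes data streams periodically. E
                                                  
The process maintains data streams periodically. T
Error handling coordinates configuration files seq
The process m┌──────────────────────┐ts efficientl
This module i│       Confirm        │tions increme
Data processi│ File already exists. │ion files asy
             │    [OK]  Cancel      │             
The framework└──────────────────────┘tions increme
Data processing coordinates cached results efficie
The architecture validates cached results reliably
The framework coordinates memory allocations effic
                                                  
                                                  
                                                  
                                                  
                                                  


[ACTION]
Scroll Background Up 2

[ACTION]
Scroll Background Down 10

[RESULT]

                                                  
The framework coordinates batch operations increme
Data processing coordinates cached results efficie
The architecture validates cached results reliably
The framework coordinates memory allocations effic
                                                  
                                                  
             ┌──────────────────────┐             
             │       Confirm        │             
             │ File already exists. │             
             │    [OK]  Cancel      │             
             └──────────────────────┘             
                                                  
                                                  
                                                  
                                                  
                                                  
                                                  
                                                  
                                                  
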